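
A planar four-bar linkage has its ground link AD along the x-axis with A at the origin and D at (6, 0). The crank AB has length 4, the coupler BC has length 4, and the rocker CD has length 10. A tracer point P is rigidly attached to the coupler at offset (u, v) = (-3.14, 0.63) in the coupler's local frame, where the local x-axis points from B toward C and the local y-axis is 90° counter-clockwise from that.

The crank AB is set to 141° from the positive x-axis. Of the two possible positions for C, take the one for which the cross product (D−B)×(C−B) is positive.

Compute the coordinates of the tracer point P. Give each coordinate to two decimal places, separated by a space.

A=(0,0), D=(6.00,0)
B = A + 4.00·(cos141°, sin141°) = (-3.1086, 2.5173)
|BD| = 9.4500
circle(B,4.00) ∩ circle(D,10.00): a=0.2806, h=3.9901
  candidates: C₊=(-1.7753,6.2885) cross=37.707; C₋=(-3.9010,-1.4034) cross=-37.707
  mode + wants cross > 0 → take C=(-1.7753,6.2885) (cross=37.707)
ex = (C−B)/|BC| = (0.3333,0.9428); ey = (-0.9428,0.3333)
P = B + -3.14·ex + 0.63·ey = (-4.7492,-0.2331)

-4.75 -0.23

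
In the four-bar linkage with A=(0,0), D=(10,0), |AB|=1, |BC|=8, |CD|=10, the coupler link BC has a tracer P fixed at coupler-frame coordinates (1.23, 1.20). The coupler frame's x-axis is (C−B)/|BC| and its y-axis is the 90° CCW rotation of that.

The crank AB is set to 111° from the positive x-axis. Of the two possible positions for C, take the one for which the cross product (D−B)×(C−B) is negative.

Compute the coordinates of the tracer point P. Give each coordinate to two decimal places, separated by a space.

1.20 0.20

A=(0,0), D=(10.00,0)
B = A + 1.00·(cos111°, sin111°) = (-0.3584, 0.9336)
|BD| = 10.4004
circle(B,8.00) ∩ circle(D,10.00): a=3.4695, h=7.2085
  candidates: C₊=(3.7442,7.8016) cross=74.971; C₋=(2.4500,-6.5573) cross=-74.971
  mode - wants cross < 0 → take C=(2.4500,-6.5573) (cross=-74.971)
ex = (C−B)/|BC| = (0.3510,-0.9364); ey = (0.9364,0.3510)
P = B + 1.23·ex + 1.20·ey = (1.1971,0.2031)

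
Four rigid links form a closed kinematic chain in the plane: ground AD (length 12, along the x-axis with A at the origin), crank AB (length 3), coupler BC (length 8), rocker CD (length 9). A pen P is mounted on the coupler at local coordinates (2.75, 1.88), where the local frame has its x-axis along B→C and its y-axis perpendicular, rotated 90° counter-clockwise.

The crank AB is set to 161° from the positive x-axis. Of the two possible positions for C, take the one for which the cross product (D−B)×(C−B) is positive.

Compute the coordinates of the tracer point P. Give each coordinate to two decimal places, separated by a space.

-1.25 3.90

A=(0,0), D=(12.00,0)
B = A + 3.00·(cos161°, sin161°) = (-2.8366, 0.9767)
|BD| = 14.8687
circle(B,8.00) ∩ circle(D,9.00): a=6.8627, h=4.1114
  candidates: C₊=(4.2814,4.6285) cross=61.131; C₋=(3.7412,-3.5766) cross=-61.131
  mode + wants cross > 0 → take C=(4.2814,4.6285) (cross=61.131)
ex = (C−B)/|BC| = (0.8897,0.4565); ey = (-0.4565,0.8897)
P = B + 2.75·ex + 1.88·ey = (-1.2479,3.9047)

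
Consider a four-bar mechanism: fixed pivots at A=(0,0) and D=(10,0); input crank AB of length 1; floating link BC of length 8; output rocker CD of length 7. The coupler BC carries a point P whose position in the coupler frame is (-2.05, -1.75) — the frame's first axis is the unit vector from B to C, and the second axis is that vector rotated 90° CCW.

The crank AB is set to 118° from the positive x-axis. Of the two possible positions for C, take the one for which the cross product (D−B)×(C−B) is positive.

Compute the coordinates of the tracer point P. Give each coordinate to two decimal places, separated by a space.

A=(0,0), D=(10.00,0)
B = A + 1.00·(cos118°, sin118°) = (-0.4695, 0.8829)
|BD| = 10.5066
circle(B,8.00) ∩ circle(D,7.00): a=5.9672, h=5.3285
  candidates: C₊=(5.9244,5.6912) cross=55.985; C₋=(5.0288,-4.9282) cross=-55.985
  mode + wants cross > 0 → take C=(5.9244,5.6912) (cross=55.985)
ex = (C−B)/|BC| = (0.7992,0.6010); ey = (-0.6010,0.7992)
P = B + -2.05·ex + -1.75·ey = (-1.0561,-1.7478)

-1.06 -1.75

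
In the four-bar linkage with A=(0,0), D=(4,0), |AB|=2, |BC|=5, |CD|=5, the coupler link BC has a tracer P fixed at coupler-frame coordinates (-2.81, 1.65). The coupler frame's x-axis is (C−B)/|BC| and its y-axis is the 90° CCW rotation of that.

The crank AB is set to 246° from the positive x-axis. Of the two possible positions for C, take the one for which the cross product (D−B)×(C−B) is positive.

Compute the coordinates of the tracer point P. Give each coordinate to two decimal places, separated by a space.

-2.94 -4.30

A=(0,0), D=(4.00,0)
B = A + 2.00·(cos246°, sin246°) = (-0.8135, -1.8271)
|BD| = 5.1486
circle(B,5.00) ∩ circle(D,5.00): a=2.5743, h=4.2864
  candidates: C₊=(0.0721,3.0939) cross=22.069; C₋=(3.1144,-4.9209) cross=-22.069
  mode + wants cross > 0 → take C=(0.0721,3.0939) (cross=22.069)
ex = (C−B)/|BC| = (0.1771,0.9842); ey = (-0.9842,0.1771)
P = B + -2.81·ex + 1.65·ey = (-2.9351,-4.3004)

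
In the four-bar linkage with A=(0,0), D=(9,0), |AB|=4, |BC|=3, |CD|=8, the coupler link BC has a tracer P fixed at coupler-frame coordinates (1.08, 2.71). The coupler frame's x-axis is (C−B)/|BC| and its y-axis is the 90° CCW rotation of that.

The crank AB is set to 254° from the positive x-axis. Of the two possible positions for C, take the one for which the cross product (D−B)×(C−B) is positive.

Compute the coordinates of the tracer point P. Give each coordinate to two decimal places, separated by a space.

A=(0,0), D=(9.00,0)
B = A + 4.00·(cos254°, sin254°) = (-1.1025, -3.8450)
|BD| = 10.8095
circle(B,3.00) ∩ circle(D,8.00): a=2.8607, h=0.9035
  candidates: C₊=(1.2497,-1.9830) cross=9.766; C₋=(1.8924,-3.6719) cross=-9.766
  mode + wants cross > 0 → take C=(1.2497,-1.9830) (cross=9.766)
ex = (C−B)/|BC| = (0.7841,0.6207); ey = (-0.6207,0.7841)
P = B + 1.08·ex + 2.71·ey = (-1.9378,-1.0499)

-1.94 -1.05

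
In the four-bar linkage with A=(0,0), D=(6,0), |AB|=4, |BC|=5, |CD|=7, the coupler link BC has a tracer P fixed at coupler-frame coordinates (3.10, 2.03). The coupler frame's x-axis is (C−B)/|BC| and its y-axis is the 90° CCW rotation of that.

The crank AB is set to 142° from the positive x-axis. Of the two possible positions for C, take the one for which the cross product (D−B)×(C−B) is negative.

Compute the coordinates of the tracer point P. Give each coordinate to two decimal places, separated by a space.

A=(0,0), D=(6.00,0)
B = A + 4.00·(cos142°, sin142°) = (-3.1520, 2.4626)
|BD| = 9.4776
circle(B,5.00) ∩ circle(D,7.00): a=3.4726, h=3.5973
  candidates: C₊=(1.1360,5.0341) cross=34.094; C₋=(-0.7334,-1.9134) cross=-34.094
  mode - wants cross < 0 → take C=(-0.7334,-1.9134) (cross=-34.094)
ex = (C−B)/|BC| = (0.4837,-0.8752); ey = (0.8752,0.4837)
P = B + 3.10·ex + 2.03·ey = (0.1242,0.7314)

0.12 0.73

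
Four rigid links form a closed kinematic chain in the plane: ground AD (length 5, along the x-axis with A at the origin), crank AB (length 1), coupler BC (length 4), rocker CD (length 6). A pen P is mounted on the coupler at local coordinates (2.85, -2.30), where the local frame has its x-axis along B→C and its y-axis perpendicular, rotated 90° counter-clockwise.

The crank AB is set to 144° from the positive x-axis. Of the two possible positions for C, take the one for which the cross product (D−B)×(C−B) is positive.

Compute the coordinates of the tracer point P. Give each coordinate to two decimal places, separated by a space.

A=(0,0), D=(5.00,0)
B = A + 1.00·(cos144°, sin144°) = (-0.8090, 0.5878)
|BD| = 5.8387
circle(B,4.00) ∩ circle(D,6.00): a=1.2066, h=3.8137
  candidates: C₊=(0.7754,4.2606) cross=22.267; C₋=(0.0076,-3.3280) cross=-22.267
  mode + wants cross > 0 → take C=(0.7754,4.2606) (cross=22.267)
ex = (C−B)/|BC| = (0.3961,0.9182); ey = (-0.9182,0.3961)
P = B + 2.85·ex + -2.30·ey = (2.4318,2.2936)

2.43 2.29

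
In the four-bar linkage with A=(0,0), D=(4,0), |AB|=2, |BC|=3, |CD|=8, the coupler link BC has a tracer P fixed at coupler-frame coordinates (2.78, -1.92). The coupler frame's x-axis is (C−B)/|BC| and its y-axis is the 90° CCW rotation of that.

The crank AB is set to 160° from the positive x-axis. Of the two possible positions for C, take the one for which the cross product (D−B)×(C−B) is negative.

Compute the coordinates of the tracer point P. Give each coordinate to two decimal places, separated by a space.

-5.15 -0.16

A=(0,0), D=(4.00,0)
B = A + 2.00·(cos160°, sin160°) = (-1.8794, 0.6840)
|BD| = 5.9190
circle(B,3.00) ∩ circle(D,8.00): a=-1.6865, h=2.4811
  candidates: C₊=(-3.2679,3.3434) cross=14.686; C₋=(-3.8413,-1.5855) cross=-14.686
  mode - wants cross < 0 → take C=(-3.8413,-1.5855) (cross=-14.686)
ex = (C−B)/|BC| = (-0.6540,-0.7565); ey = (0.7565,-0.6540)
P = B + 2.78·ex + -1.92·ey = (-5.1499,-0.1634)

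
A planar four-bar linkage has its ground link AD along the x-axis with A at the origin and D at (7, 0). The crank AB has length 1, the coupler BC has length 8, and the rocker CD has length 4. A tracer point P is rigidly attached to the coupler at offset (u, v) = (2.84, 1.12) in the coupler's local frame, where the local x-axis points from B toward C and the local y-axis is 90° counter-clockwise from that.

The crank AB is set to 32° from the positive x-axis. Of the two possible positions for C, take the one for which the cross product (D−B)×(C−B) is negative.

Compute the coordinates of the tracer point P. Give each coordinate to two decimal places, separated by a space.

3.83 -0.14

A=(0,0), D=(7.00,0)
B = A + 1.00·(cos32°, sin32°) = (0.8480, 0.5299)
|BD| = 6.1747
circle(B,8.00) ∩ circle(D,4.00): a=6.9742, h=3.9193
  candidates: C₊=(8.1328,3.8362) cross=24.201; C₋=(7.4601,-3.9734) cross=-24.201
  mode - wants cross < 0 → take C=(7.4601,-3.9734) (cross=-24.201)
ex = (C−B)/|BC| = (0.8265,-0.5629); ey = (0.5629,0.8265)
P = B + 2.84·ex + 1.12·ey = (3.8258,-0.1431)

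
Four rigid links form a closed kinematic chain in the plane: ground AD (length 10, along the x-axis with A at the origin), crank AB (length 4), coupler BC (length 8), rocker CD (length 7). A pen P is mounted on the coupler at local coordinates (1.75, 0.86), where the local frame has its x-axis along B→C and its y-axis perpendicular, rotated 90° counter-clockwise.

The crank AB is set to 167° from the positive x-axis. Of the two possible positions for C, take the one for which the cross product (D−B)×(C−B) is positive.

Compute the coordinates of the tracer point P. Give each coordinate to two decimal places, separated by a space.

-2.47 2.22

A=(0,0), D=(10.00,0)
B = A + 4.00·(cos167°, sin167°) = (-3.8975, 0.8998)
|BD| = 13.9266
circle(B,8.00) ∩ circle(D,7.00): a=7.5018, h=2.7790
  candidates: C₊=(3.7682,3.1883) cross=38.701; C₋=(3.4091,-2.3580) cross=-38.701
  mode + wants cross > 0 → take C=(3.7682,3.1883) (cross=38.701)
ex = (C−B)/|BC| = (0.9582,0.2861); ey = (-0.2861,0.9582)
P = B + 1.75·ex + 0.86·ey = (-2.4666,2.2245)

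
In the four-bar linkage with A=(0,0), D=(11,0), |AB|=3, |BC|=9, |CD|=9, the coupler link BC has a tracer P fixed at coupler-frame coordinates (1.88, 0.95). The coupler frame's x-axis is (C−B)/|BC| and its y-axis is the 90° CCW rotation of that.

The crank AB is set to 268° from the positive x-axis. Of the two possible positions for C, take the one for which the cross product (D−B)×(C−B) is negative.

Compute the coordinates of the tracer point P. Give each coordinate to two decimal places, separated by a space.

1.98 -3.30

A=(0,0), D=(11.00,0)
B = A + 3.00·(cos268°, sin268°) = (-0.1047, -2.9982)
|BD| = 11.5023
circle(B,9.00) ∩ circle(D,9.00): a=5.7512, h=6.9227
  candidates: C₊=(3.6432,5.1843) cross=79.627; C₋=(7.2521,-8.1825) cross=-79.627
  mode - wants cross < 0 → take C=(7.2521,-8.1825) (cross=-79.627)
ex = (C−B)/|BC| = (0.8174,-0.5760); ey = (0.5760,0.8174)
P = B + 1.88·ex + 0.95·ey = (1.9793,-3.3046)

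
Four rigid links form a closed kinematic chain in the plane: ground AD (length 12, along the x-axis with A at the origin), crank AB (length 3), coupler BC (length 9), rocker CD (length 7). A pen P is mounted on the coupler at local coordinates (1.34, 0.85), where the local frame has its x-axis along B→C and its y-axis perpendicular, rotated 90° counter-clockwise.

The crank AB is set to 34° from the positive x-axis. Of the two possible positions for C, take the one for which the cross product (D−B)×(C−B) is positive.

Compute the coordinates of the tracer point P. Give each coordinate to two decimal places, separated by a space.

3.13 3.13

A=(0,0), D=(12.00,0)
B = A + 3.00·(cos34°, sin34°) = (2.4871, 1.6776)
|BD| = 9.6597
circle(B,9.00) ∩ circle(D,7.00): a=6.4862, h=6.2393
  candidates: C₊=(9.9583,6.6956) cross=60.270; C₋=(7.7912,-5.5934) cross=-60.270
  mode + wants cross > 0 → take C=(9.9583,6.6956) (cross=60.270)
ex = (C−B)/|BC| = (0.8301,0.5576); ey = (-0.5576,0.8301)
P = B + 1.34·ex + 0.85·ey = (3.1256,3.1303)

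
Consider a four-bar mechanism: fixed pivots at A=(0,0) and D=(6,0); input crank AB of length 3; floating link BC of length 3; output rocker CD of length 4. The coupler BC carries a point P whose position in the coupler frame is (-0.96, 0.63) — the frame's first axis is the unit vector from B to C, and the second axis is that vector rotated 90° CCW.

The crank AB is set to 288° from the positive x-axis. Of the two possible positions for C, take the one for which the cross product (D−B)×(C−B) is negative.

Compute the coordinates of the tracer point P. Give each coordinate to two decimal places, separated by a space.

0.10 -2.06

A=(0,0), D=(6.00,0)
B = A + 3.00·(cos288°, sin288°) = (0.9271, -2.8532)
|BD| = 5.8203
circle(B,3.00) ∩ circle(D,4.00): a=2.3088, h=1.9156
  candidates: C₊=(2.0003,-0.0517) cross=11.149; C₋=(3.8784,-3.3910) cross=-11.149
  mode - wants cross < 0 → take C=(3.8784,-3.3910) (cross=-11.149)
ex = (C−B)/|BC| = (0.9838,-0.1793); ey = (0.1793,0.9838)
P = B + -0.96·ex + 0.63·ey = (0.0956,-2.0613)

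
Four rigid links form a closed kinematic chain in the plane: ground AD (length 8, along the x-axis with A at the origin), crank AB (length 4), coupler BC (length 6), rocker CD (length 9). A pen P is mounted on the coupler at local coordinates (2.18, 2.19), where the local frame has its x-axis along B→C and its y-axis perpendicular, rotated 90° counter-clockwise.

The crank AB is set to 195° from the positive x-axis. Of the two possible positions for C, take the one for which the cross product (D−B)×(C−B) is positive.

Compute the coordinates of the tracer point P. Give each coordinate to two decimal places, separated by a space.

A=(0,0), D=(8.00,0)
B = A + 4.00·(cos195°, sin195°) = (-3.8637, -1.0353)
|BD| = 11.9088
circle(B,6.00) ∩ circle(D,9.00): a=4.0650, h=4.4131
  candidates: C₊=(-0.1977,3.7145) cross=52.555; C₋=(0.5696,-5.0783) cross=-52.555
  mode + wants cross > 0 → take C=(-0.1977,3.7145) (cross=52.555)
ex = (C−B)/|BC| = (0.6110,0.7916); ey = (-0.7916,0.6110)
P = B + 2.18·ex + 2.19·ey = (-4.2654,2.0286)

-4.27 2.03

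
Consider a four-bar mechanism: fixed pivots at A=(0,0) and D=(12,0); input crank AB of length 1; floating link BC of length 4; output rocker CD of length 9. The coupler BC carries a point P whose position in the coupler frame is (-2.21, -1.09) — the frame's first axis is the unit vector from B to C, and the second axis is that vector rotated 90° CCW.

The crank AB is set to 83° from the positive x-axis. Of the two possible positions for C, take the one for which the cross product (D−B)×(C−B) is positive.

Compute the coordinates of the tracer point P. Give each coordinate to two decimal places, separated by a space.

A=(0,0), D=(12.00,0)
B = A + 1.00·(cos83°, sin83°) = (0.1219, 0.9925)
|BD| = 11.9195
circle(B,4.00) ∩ circle(D,9.00): a=3.2331, h=2.3552
  candidates: C₊=(3.5399,3.0703) cross=28.072; C₋=(3.1477,-1.6237) cross=-28.072
  mode + wants cross > 0 → take C=(3.5399,3.0703) (cross=28.072)
ex = (C−B)/|BC| = (0.8545,0.5194); ey = (-0.5194,0.8545)
P = B + -2.21·ex + -1.09·ey = (-1.2004,-1.0868)

-1.20 -1.09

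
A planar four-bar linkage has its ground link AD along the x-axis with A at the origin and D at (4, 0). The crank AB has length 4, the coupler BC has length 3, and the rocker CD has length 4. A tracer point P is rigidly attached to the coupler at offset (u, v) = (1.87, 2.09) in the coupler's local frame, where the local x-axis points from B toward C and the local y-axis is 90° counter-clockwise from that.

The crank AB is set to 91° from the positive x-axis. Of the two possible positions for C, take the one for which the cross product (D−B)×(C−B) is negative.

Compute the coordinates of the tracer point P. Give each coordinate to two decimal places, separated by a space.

A=(0,0), D=(4.00,0)
B = A + 4.00·(cos91°, sin91°) = (-0.0698, 3.9994)
|BD| = 5.7060
circle(B,3.00) ∩ circle(D,4.00): a=2.2396, h=1.9960
  candidates: C₊=(2.9266,3.8533) cross=11.389; C₋=(0.1286,1.0060) cross=-11.389
  mode - wants cross < 0 → take C=(0.1286,1.0060) (cross=-11.389)
ex = (C−B)/|BC| = (0.0661,-0.9978); ey = (0.9978,0.0661)
P = B + 1.87·ex + 2.09·ey = (2.1393,2.2717)

2.14 2.27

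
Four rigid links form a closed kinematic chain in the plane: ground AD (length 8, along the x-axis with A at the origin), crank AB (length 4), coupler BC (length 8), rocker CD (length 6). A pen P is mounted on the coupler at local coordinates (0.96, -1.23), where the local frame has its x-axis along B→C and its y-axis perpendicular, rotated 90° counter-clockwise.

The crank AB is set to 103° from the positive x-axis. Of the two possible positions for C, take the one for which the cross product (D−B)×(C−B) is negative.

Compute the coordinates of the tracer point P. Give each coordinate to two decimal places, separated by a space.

A=(0,0), D=(8.00,0)
B = A + 4.00·(cos103°, sin103°) = (-0.8998, 3.8975)
|BD| = 9.7158
circle(B,8.00) ∩ circle(D,6.00): a=6.2989, h=4.9320
  candidates: C₊=(6.8485,5.8885) cross=47.918; C₋=(2.8916,-3.1471) cross=-47.918
  mode - wants cross < 0 → take C=(2.8916,-3.1471) (cross=-47.918)
ex = (C−B)/|BC| = (0.4739,-0.8806); ey = (0.8806,0.4739)
P = B + 0.96·ex + -1.23·ey = (-1.5279,2.4692)

-1.53 2.47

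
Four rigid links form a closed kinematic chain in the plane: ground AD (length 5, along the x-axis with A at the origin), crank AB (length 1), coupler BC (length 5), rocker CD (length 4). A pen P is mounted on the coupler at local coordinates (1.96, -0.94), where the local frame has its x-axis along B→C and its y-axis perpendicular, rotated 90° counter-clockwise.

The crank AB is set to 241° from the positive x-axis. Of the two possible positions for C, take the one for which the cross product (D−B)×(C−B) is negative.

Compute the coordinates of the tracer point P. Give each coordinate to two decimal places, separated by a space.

0.58 -2.77

A=(0,0), D=(5.00,0)
B = A + 1.00·(cos241°, sin241°) = (-0.4848, -0.8746)
|BD| = 5.5541
circle(B,5.00) ∩ circle(D,4.00): a=3.5873, h=3.4830
  candidates: C₊=(2.5092,3.1299) cross=19.345; C₋=(3.6062,-3.7493) cross=-19.345
  mode - wants cross < 0 → take C=(3.6062,-3.7493) (cross=-19.345)
ex = (C−B)/|BC| = (0.8182,-0.5749); ey = (0.5749,0.8182)
P = B + 1.96·ex + -0.94·ey = (0.5784,-2.7706)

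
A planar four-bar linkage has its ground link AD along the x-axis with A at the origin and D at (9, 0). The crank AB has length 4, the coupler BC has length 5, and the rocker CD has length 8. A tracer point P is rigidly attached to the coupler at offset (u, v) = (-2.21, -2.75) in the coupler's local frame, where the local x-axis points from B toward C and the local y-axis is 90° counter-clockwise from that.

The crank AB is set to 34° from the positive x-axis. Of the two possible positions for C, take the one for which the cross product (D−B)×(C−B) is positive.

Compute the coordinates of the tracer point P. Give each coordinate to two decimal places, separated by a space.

5.15 -0.78

A=(0,0), D=(9.00,0)
B = A + 4.00·(cos34°, sin34°) = (3.3162, 2.2368)
|BD| = 6.1081
circle(B,5.00) ∩ circle(D,8.00): a=-0.1384, h=4.9981
  candidates: C₊=(5.0176,6.9384) cross=30.529; C₋=(1.3571,-2.3635) cross=-30.529
  mode + wants cross > 0 → take C=(5.0176,6.9384) (cross=30.529)
ex = (C−B)/|BC| = (0.3403,0.9403); ey = (-0.9403,0.3403)
P = B + -2.21·ex + -2.75·ey = (5.1500,-0.7772)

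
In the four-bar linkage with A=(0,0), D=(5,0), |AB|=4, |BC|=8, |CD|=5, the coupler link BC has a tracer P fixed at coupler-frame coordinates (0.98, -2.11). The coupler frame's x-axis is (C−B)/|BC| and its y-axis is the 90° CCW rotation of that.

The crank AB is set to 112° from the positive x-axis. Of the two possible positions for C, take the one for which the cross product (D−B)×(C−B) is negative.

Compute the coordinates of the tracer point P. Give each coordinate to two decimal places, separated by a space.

A=(0,0), D=(5.00,0)
B = A + 4.00·(cos112°, sin112°) = (-1.4984, 3.7087)
|BD| = 7.4823
circle(B,8.00) ∩ circle(D,5.00): a=6.3473, h=4.8695
  candidates: C₊=(6.4279,4.7918) cross=36.435; C₋=(1.6006,-3.6666) cross=-36.435
  mode - wants cross < 0 → take C=(1.6006,-3.6666) (cross=-36.435)
ex = (C−B)/|BC| = (0.3874,-0.9219); ey = (0.9219,0.3874)
P = B + 0.98·ex + -2.11·ey = (-3.0640,1.9879)

-3.06 1.99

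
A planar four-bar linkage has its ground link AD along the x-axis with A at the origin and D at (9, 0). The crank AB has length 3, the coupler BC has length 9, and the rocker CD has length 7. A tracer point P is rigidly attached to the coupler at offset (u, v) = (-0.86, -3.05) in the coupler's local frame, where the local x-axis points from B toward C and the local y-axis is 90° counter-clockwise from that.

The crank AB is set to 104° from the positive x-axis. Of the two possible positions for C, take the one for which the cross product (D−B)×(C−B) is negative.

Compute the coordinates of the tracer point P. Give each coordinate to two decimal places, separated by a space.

A=(0,0), D=(9.00,0)
B = A + 3.00·(cos104°, sin104°) = (-0.7258, 2.9109)
|BD| = 10.1520
circle(B,9.00) ∩ circle(D,7.00): a=6.6521, h=6.0622
  candidates: C₊=(7.3852,6.8112) cross=61.544; C₋=(3.9088,-4.8041) cross=-61.544
  mode - wants cross < 0 → take C=(3.9088,-4.8041) (cross=-61.544)
ex = (C−B)/|BC| = (0.5149,-0.8572); ey = (0.8572,0.5149)
P = B + -0.86·ex + -3.05·ey = (-3.7831,2.0775)

-3.78 2.08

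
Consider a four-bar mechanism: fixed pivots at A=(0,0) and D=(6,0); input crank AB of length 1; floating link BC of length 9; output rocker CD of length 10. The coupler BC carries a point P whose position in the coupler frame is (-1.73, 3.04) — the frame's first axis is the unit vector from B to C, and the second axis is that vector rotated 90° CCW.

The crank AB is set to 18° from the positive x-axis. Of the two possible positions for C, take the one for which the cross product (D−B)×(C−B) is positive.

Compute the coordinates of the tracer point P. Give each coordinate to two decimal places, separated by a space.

-2.29 -1.00

A=(0,0), D=(6.00,0)
B = A + 1.00·(cos18°, sin18°) = (0.9511, 0.3090)
|BD| = 5.0584
circle(B,9.00) ∩ circle(D,10.00): a=0.6511, h=8.9764
  candidates: C₊=(2.1493,9.2289) cross=45.406; C₋=(1.0526,-8.6904) cross=-45.406
  mode + wants cross > 0 → take C=(2.1493,9.2289) (cross=45.406)
ex = (C−B)/|BC| = (0.1331,0.9911); ey = (-0.9911,0.1331)
P = B + -1.73·ex + 3.04·ey = (-2.2922,-1.0008)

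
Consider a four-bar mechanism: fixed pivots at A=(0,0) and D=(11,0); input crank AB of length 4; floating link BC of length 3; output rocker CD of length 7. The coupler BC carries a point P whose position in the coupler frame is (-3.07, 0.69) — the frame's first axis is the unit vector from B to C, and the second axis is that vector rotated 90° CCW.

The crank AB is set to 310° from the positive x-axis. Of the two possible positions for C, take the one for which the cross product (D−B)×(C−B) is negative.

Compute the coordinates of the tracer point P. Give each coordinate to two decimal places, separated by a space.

-0.04 -1.31

A=(0,0), D=(11.00,0)
B = A + 4.00·(cos310°, sin310°) = (2.5712, -3.0642)
|BD| = 8.9685
circle(B,3.00) ∩ circle(D,7.00): a=2.2543, h=1.9795
  candidates: C₊=(4.0134,-0.4336) cross=17.753; C₋=(5.3661,-4.1544) cross=-17.753
  mode - wants cross < 0 → take C=(5.3661,-4.1544) (cross=-17.753)
ex = (C−B)/|BC| = (0.9316,-0.3634); ey = (0.3634,0.9316)
P = B + -3.07·ex + 0.69·ey = (-0.0382,-1.3057)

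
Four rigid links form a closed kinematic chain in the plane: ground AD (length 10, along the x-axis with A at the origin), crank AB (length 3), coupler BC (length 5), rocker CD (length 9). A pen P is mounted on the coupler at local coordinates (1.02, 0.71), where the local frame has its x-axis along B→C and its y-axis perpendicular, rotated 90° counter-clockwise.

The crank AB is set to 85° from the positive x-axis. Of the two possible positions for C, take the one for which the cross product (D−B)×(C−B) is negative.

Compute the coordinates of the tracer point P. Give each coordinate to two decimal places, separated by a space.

1.15 2.12

A=(0,0), D=(10.00,0)
B = A + 3.00·(cos85°, sin85°) = (0.2615, 2.9886)
|BD| = 10.1868
circle(B,5.00) ∩ circle(D,9.00): a=2.3447, h=4.4161
  candidates: C₊=(3.7986,6.5225) cross=44.986; C₋=(1.2074,-1.9211) cross=-44.986
  mode - wants cross < 0 → take C=(1.2074,-1.9211) (cross=-44.986)
ex = (C−B)/|BC| = (0.1892,-0.9819); ey = (0.9819,0.1892)
P = B + 1.02·ex + 0.71·ey = (1.1516,2.1213)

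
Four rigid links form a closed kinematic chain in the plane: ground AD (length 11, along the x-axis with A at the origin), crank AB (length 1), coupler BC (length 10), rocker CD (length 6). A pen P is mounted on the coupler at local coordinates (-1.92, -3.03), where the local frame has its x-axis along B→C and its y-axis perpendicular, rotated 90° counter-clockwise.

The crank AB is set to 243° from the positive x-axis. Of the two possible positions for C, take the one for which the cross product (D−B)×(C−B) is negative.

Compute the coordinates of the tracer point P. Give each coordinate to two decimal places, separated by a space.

A=(0,0), D=(11.00,0)
B = A + 1.00·(cos243°, sin243°) = (-0.4540, -0.8910)
|BD| = 11.4886
circle(B,10.00) ∩ circle(D,6.00): a=8.5297, h=5.2197
  candidates: C₊=(7.6452,4.9744) cross=59.966; C₋=(8.4548,-5.4334) cross=-59.966
  mode - wants cross < 0 → take C=(8.4548,-5.4334) (cross=-59.966)
ex = (C−B)/|BC| = (0.8909,-0.4542); ey = (0.4542,0.8909)
P = B + -1.92·ex + -3.03·ey = (-3.5408,-2.7182)

-3.54 -2.72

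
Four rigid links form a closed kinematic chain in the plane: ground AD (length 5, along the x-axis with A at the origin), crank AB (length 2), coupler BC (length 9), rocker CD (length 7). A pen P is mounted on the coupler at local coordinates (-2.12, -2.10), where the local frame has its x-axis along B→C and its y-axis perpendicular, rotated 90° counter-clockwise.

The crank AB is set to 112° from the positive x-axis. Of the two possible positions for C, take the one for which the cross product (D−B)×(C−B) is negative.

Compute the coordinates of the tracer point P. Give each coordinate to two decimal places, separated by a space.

-3.47 3.07

A=(0,0), D=(5.00,0)
B = A + 2.00·(cos112°, sin112°) = (-0.7492, 1.8544)
|BD| = 6.0409
circle(B,9.00) ∩ circle(D,7.00): a=5.6691, h=6.9901
  candidates: C₊=(6.7919,6.7668) cross=42.226; C₋=(2.5004,-6.5385) cross=-42.226
  mode - wants cross < 0 → take C=(2.5004,-6.5385) (cross=-42.226)
ex = (C−B)/|BC| = (0.3611,-0.9325); ey = (0.9325,0.3611)
P = B + -2.12·ex + -2.10·ey = (-3.4730,3.0731)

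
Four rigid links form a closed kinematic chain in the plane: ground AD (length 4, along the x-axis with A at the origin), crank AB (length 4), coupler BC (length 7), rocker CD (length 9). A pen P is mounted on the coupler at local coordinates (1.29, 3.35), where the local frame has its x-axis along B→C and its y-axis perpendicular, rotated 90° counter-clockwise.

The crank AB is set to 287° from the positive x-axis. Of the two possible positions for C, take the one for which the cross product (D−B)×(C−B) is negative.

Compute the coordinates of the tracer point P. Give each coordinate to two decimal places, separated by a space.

A=(0,0), D=(4.00,0)
B = A + 4.00·(cos287°, sin287°) = (1.1695, -3.8252)
|BD| = 4.7586
circle(B,7.00) ∩ circle(D,9.00): a=-0.9831, h=6.9306
  candidates: C₊=(-4.9865,-0.4930) cross=32.980; C₋=(6.1560,-8.7379) cross=-32.980
  mode - wants cross < 0 → take C=(6.1560,-8.7379) (cross=-32.980)
ex = (C−B)/|BC| = (0.7124,-0.7018); ey = (0.7018,0.7124)
P = B + 1.29·ex + 3.35·ey = (4.4395,-2.3442)

4.44 -2.34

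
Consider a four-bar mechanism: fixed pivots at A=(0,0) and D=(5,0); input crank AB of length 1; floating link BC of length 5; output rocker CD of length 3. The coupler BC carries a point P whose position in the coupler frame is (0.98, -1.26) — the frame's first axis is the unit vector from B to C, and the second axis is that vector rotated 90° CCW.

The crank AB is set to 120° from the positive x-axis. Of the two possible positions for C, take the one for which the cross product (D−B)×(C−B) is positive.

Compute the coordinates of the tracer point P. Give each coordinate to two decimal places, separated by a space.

0.90 0.10

A=(0,0), D=(5.00,0)
B = A + 1.00·(cos120°, sin120°) = (-0.5000, 0.8660)
|BD| = 5.5678
circle(B,5.00) ∩ circle(D,3.00): a=4.2207, h=2.6806
  candidates: C₊=(4.0863,2.8575) cross=14.925; C₋=(3.2524,-2.4384) cross=-14.925
  mode + wants cross > 0 → take C=(4.0863,2.8575) (cross=14.925)
ex = (C−B)/|BC| = (0.9173,0.3983); ey = (-0.3983,0.9173)
P = B + 0.98·ex + -1.26·ey = (0.9008,0.1006)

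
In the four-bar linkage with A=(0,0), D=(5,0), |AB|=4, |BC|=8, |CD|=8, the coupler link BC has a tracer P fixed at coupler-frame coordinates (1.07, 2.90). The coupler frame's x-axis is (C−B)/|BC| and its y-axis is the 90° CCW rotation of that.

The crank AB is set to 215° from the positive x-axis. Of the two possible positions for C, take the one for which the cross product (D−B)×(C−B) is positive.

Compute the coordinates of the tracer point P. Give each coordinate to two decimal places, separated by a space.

-5.74 -0.42

A=(0,0), D=(5.00,0)
B = A + 4.00·(cos215°, sin215°) = (-3.2766, -2.2943)
|BD| = 8.5887
circle(B,8.00) ∩ circle(D,8.00): a=4.2944, h=6.7497
  candidates: C₊=(-0.9414,5.3573) cross=57.971; C₋=(2.6647,-7.6516) cross=-57.971
  mode + wants cross > 0 → take C=(-0.9414,5.3573) (cross=57.971)
ex = (C−B)/|BC| = (0.2919,0.9564); ey = (-0.9564,0.2919)
P = B + 1.07·ex + 2.90·ey = (-5.7380,-0.4244)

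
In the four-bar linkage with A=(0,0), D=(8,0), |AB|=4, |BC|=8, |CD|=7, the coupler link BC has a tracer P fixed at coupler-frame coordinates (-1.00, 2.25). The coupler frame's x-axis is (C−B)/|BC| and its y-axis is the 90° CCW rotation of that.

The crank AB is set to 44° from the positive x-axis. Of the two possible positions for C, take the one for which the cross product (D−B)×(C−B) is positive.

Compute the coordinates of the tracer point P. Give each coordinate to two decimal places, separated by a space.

0.89 4.23

A=(0,0), D=(8.00,0)
B = A + 4.00·(cos44°, sin44°) = (2.8774, 2.7786)
|BD| = 5.8277
circle(B,8.00) ∩ circle(D,7.00): a=4.2008, h=6.8083
  candidates: C₊=(9.8161,6.7603) cross=39.677; C₋=(3.3237,-5.2089) cross=-39.677
  mode + wants cross > 0 → take C=(9.8161,6.7603) (cross=39.677)
ex = (C−B)/|BC| = (0.8673,0.4977); ey = (-0.4977,0.8673)
P = B + -1.00·ex + 2.25·ey = (0.8902,4.2324)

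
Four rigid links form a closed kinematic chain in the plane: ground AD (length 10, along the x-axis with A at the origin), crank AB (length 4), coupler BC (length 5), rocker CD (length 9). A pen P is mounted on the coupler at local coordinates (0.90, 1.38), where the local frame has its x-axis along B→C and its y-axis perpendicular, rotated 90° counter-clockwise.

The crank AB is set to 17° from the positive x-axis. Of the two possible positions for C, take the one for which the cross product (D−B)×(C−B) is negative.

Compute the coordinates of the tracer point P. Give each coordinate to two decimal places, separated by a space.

A=(0,0), D=(10.00,0)
B = A + 4.00·(cos17°, sin17°) = (3.8252, 1.1695)
|BD| = 6.2846
circle(B,5.00) ∩ circle(D,9.00): a=-1.3131, h=4.8245
  candidates: C₊=(3.4329,6.1541) cross=30.320; C₋=(1.6373,-3.3264) cross=-30.320
  mode - wants cross < 0 → take C=(1.6373,-3.3264) (cross=-30.320)
ex = (C−B)/|BC| = (-0.4376,-0.8992); ey = (0.8992,-0.4376)
P = B + 0.90·ex + 1.38·ey = (4.6723,-0.2436)

4.67 -0.24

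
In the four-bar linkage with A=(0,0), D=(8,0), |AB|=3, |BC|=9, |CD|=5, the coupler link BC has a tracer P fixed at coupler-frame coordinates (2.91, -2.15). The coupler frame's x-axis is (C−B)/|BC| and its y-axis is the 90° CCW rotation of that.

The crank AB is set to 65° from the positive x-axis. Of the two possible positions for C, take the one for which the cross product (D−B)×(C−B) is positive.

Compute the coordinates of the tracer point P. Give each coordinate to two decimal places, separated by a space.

4.55 1.20

A=(0,0), D=(8.00,0)
B = A + 3.00·(cos65°, sin65°) = (1.2679, 2.7189)
|BD| = 7.2605
circle(B,9.00) ∩ circle(D,5.00): a=7.4867, h=4.9949
  candidates: C₊=(10.0803,4.5467) cross=36.265; C₋=(6.3393,-4.7162) cross=-36.265
  mode + wants cross > 0 → take C=(10.0803,4.5467) (cross=36.265)
ex = (C−B)/|BC| = (0.9792,0.2031); ey = (-0.2031,0.9792)
P = B + 2.91·ex + -2.15·ey = (4.5538,1.2047)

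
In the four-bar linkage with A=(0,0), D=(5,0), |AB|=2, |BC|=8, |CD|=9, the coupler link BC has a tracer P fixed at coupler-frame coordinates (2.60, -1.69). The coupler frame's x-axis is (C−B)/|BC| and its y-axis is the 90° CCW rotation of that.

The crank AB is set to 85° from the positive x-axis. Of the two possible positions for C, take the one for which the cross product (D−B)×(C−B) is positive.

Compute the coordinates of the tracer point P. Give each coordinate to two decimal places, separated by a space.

A=(0,0), D=(5.00,0)
B = A + 2.00·(cos85°, sin85°) = (0.1743, 1.9924)
|BD| = 5.2208
circle(B,8.00) ∩ circle(D,9.00): a=0.9823, h=7.9395
  candidates: C₊=(4.1122,8.9561) cross=41.450; C₋=(-1.9476,-5.7211) cross=-41.450
  mode + wants cross > 0 → take C=(4.1122,8.9561) (cross=41.450)
ex = (C−B)/|BC| = (0.4922,0.8705); ey = (-0.8705,0.4922)
P = B + 2.60·ex + -1.69·ey = (2.9252,3.4237)

2.93 3.42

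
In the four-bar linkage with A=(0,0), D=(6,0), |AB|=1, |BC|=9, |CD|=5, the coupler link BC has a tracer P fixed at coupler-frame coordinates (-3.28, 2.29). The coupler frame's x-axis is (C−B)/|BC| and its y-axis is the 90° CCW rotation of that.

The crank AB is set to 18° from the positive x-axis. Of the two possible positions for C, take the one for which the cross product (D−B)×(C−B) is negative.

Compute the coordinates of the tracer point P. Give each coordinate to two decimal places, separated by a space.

A=(0,0), D=(6.00,0)
B = A + 1.00·(cos18°, sin18°) = (0.9511, 0.3090)
|BD| = 5.0584
circle(B,9.00) ∩ circle(D,5.00): a=8.0646, h=3.9954
  candidates: C₊=(9.2446,3.8043) cross=20.210; C₋=(8.7565,-4.1716) cross=-20.210
  mode - wants cross < 0 → take C=(8.7565,-4.1716) (cross=-20.210)
ex = (C−B)/|BC| = (0.8673,-0.4978); ey = (0.4978,0.8673)
P = B + -3.28·ex + 2.29·ey = (-0.7535,3.9280)

-0.75 3.93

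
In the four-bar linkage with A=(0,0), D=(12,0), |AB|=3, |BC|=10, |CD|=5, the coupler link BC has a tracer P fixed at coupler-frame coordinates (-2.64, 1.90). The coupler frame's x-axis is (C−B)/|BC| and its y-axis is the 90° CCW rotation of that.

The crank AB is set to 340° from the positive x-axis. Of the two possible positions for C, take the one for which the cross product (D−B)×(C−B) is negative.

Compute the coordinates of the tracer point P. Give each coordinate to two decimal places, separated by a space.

A=(0,0), D=(12.00,0)
B = A + 3.00·(cos340°, sin340°) = (2.8191, -1.0261)
|BD| = 9.2381
circle(B,10.00) ∩ circle(D,5.00): a=8.6783, h=4.9686
  candidates: C₊=(10.8919,4.8757) cross=45.900; C₋=(11.9956,-5.0000) cross=-45.900
  mode - wants cross < 0 → take C=(11.9956,-5.0000) (cross=-45.900)
ex = (C−B)/|BC| = (0.9176,-0.3974); ey = (0.3974,0.9176)
P = B + -2.64·ex + 1.90·ey = (1.1515,1.7666)

1.15 1.77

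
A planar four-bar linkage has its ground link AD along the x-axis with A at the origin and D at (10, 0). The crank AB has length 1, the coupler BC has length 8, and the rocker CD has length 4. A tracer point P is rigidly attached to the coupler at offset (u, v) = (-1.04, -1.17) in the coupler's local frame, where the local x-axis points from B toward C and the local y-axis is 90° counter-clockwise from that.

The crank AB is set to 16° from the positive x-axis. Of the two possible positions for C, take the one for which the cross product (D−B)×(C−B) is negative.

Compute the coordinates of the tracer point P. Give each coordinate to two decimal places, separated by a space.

-0.51 -0.27

A=(0,0), D=(10.00,0)
B = A + 1.00·(cos16°, sin16°) = (0.9613, 0.2756)
|BD| = 9.0429
circle(B,8.00) ∩ circle(D,4.00): a=7.1755, h=3.5373
  candidates: C₊=(8.2412,3.5926) cross=31.988; C₋=(8.0256,-3.4787) cross=-31.988
  mode - wants cross < 0 → take C=(8.0256,-3.4787) (cross=-31.988)
ex = (C−B)/|BC| = (0.8830,-0.4693); ey = (0.4693,0.8830)
P = B + -1.04·ex + -1.17·ey = (-0.5062,-0.2694)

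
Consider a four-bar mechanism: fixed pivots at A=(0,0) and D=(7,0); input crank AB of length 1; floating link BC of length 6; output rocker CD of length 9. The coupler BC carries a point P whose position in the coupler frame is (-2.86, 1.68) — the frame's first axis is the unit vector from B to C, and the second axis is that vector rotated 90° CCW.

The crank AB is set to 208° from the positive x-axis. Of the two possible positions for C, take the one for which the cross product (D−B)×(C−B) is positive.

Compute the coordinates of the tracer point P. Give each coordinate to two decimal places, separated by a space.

A=(0,0), D=(7.00,0)
B = A + 1.00·(cos208°, sin208°) = (-0.8829, -0.4695)
|BD| = 7.8969
circle(B,6.00) ∩ circle(D,9.00): a=1.0992, h=5.8984
  candidates: C₊=(-0.1363,5.4839) cross=46.580; C₋=(0.5650,-6.2921) cross=-46.580
  mode + wants cross > 0 → take C=(-0.1363,5.4839) (cross=46.580)
ex = (C−B)/|BC| = (0.1244,0.9922); ey = (-0.9922,0.1244)
P = B + -2.86·ex + 1.68·ey = (-2.9058,-3.0982)

-2.91 -3.10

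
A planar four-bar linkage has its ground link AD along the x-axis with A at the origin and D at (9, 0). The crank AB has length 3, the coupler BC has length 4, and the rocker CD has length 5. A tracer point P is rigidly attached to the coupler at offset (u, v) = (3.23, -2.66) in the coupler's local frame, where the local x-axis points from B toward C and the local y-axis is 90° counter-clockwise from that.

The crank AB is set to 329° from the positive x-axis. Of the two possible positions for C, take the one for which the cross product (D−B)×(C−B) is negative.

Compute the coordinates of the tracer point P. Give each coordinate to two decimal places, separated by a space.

A=(0,0), D=(9.00,0)
B = A + 3.00·(cos329°, sin329°) = (2.5715, -1.5451)
|BD| = 6.6116
circle(B,4.00) ∩ circle(D,5.00): a=2.6252, h=3.0180
  candidates: C₊=(4.4187,2.0028) cross=19.954; C₋=(5.8293,-3.8661) cross=-19.954
  mode - wants cross < 0 → take C=(5.8293,-3.8661) (cross=-19.954)
ex = (C−B)/|BC| = (0.8144,-0.5802); ey = (0.5802,0.8144)
P = B + 3.23·ex + -2.66·ey = (3.6587,-5.5857)

3.66 -5.59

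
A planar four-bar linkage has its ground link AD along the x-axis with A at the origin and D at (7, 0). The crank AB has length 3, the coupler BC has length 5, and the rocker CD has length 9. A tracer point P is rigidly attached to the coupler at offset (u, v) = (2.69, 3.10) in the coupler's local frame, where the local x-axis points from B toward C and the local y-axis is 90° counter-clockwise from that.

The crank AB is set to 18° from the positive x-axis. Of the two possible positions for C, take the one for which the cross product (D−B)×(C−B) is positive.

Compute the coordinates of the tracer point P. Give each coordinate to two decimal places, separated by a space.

-1.19 0.24

A=(0,0), D=(7.00,0)
B = A + 3.00·(cos18°, sin18°) = (2.8532, 0.9271)
|BD| = 4.2492
circle(B,5.00) ∩ circle(D,9.00): a=-4.4649, h=2.2505
  candidates: C₊=(-1.0132,4.0974) cross=9.563; C₋=(-1.9952,-0.2951) cross=-9.563
  mode + wants cross > 0 → take C=(-1.0132,4.0974) (cross=9.563)
ex = (C−B)/|BC| = (-0.7733,0.6341); ey = (-0.6341,-0.7733)
P = B + 2.69·ex + 3.10·ey = (-1.1926,0.2356)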